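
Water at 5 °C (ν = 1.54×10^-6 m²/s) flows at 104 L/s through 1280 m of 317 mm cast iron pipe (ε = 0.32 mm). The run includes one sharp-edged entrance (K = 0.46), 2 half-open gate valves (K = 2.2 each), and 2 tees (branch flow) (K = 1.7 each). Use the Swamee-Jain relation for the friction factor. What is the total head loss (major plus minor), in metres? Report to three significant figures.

V = 4Q/(πD²) = 1.318 m/s; V²/2g = 0.08850 m
Re = 2.71×10^5, ε/D = 0.00101 → f = 0.02088 (Swamee-Jain)
Major: h_f = f(L/D)·V²/2g = 0.02088·4038·0.08850 = 7.463 m
Minor: ΣK = 8.26; h_m = ΣK·V²/2g = 0.7310 m
Total H_L = 7.463 + 0.7310 = 8.194 m

H_L ≈ 8.19 m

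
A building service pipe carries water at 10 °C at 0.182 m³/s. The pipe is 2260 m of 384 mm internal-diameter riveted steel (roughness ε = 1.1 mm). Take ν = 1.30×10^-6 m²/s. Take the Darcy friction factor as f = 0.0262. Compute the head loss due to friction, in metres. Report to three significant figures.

h_f ≈ 19.4 m

V = 4Q/(πD²) = 4·0.182/(π·0.384²) = 1.572 m/s
h_f = f(L/D)V²/(2g) = 0.02620·(2260/0.384)·1.572²/(2·9.81) = 19.41 m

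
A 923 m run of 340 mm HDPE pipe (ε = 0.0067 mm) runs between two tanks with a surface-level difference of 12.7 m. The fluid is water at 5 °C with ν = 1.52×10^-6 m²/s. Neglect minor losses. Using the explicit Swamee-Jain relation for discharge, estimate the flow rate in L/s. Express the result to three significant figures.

Q ≈ 241 L/s

Swamee-Jain (Type II): Q = -0.965·√(gD⁵h_f/L)·ln[ε/(3.7D) + √(3.17ν²L/(gD³h_f))]
√(gD⁵h_f/L) = √(9.81·0.340⁵·12.7/923) = 0.02476
ε/(3.7D) = 5.33×10^-6; √(3.17ν²L/(gD³h_f)) = 3.72×10^-5
Q = -0.965·0.02476·ln(4.248×10^-5) = 0.2406 m³/s
Check: V = 2.65 m/s, Re = 5.93×10^5, f = 0.01305, h_f = 12.7 m ≈ 12.7 m ✓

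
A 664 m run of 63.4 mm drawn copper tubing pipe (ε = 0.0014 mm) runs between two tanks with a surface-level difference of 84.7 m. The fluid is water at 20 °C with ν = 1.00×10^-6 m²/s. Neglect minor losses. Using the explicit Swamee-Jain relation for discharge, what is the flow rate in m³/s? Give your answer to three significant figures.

Swamee-Jain (Type II): Q = -0.965·√(gD⁵h_f/L)·ln[ε/(3.7D) + √(3.17ν²L/(gD³h_f))]
√(gD⁵h_f/L) = √(9.81·0.0634⁵·84.7/664) = 0.001132
ε/(3.7D) = 5.97×10^-6; √(3.17ν²L/(gD³h_f)) = 9.97×10^-5
Q = -0.965·0.001132·ln(1.057×10^-4) = 0.01000 m³/s
Check: V = 3.17 m/s, Re = 2.01×10^5, f = 0.01572, h_f = 84.2 m ≈ 84.7 m ✓

Q ≈ 0.0100 m³/s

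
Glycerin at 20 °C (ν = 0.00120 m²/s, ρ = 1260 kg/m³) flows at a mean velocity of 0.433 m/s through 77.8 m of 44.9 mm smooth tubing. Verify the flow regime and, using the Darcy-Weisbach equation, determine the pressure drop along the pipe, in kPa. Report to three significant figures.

Re = VD/ν = 0.433·0.04490/0.00120 = 16.2 → laminar (Re < 2300)
f = 64/Re = 3.950
h_f = f(L/D)V²/(2g) = 3.950·(77.8/0.04490)·0.433²/(2·9.81) = 65.41 m
Δp = ρg·h_f = 1260·9.81·65.41 = 808.5 kPa

Δp ≈ 808 kPa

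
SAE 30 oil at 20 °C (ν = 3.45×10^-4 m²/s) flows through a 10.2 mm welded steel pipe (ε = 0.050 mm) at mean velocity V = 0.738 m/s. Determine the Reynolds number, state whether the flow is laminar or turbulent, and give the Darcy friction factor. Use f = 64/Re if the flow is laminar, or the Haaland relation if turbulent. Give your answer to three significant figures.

Re = VD/ν = 0.7380·0.0102/3.45×10^-4 = 21.8
Re < 2300 → laminar → f = 64/Re = 2.933

Re ≈ 21.8; laminar; f = 64/Re ≈ 2.93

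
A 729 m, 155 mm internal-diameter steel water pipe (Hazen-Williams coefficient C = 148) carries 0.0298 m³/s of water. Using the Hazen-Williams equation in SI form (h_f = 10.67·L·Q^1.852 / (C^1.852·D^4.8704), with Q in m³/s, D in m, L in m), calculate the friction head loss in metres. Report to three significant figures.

h_f ≈ 9.75 m

h_f = 10.67·729·0.0298^1.852 / (148^1.852·0.155^4.8704) = 9.755 m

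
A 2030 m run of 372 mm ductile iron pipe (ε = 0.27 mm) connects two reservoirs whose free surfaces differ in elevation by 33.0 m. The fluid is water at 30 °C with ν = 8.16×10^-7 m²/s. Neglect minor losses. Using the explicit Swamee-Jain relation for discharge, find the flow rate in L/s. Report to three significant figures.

Swamee-Jain (Type II): Q = -0.965·√(gD⁵h_f/L)·ln[ε/(3.7D) + √(3.17ν²L/(gD³h_f))]
√(gD⁵h_f/L) = √(9.81·0.372⁵·33.0/2030) = 0.03371
ε/(3.7D) = 1.96×10^-4; √(3.17ν²L/(gD³h_f)) = 1.60×10^-5
Q = -0.965·0.03371·ln(2.122×10^-4) = 0.2751 m³/s
Check: V = 2.53 m/s, Re = 1.15×10^6, f = 0.01861, h_f = 33.2 m ≈ 33.0 m ✓

Q ≈ 275 L/s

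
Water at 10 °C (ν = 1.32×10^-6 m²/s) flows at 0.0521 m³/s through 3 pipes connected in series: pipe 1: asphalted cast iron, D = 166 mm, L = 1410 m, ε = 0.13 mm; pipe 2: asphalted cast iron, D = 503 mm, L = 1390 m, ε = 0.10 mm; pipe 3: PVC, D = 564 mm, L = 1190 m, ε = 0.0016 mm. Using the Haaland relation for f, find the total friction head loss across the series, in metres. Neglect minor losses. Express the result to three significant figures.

H ≈ 49.3 m

Pipe 1: V = 2.407 m/s, Re = 3.03×10^5, ε/D = 7.83×10^-4, f = 0.01955, h_1 = f(L/D)V²/2g = 49.04 m
Pipe 2: V = 0.2622 m/s, Re = 9.99×10^4, ε/D = 1.99×10^-4, f = 0.01873, h_2 = f(L/D)V²/2g = 0.1814 m
Pipe 3: V = 0.2085 m/s, Re = 8.91×10^4, ε/D = 2.84×10^-6, f = 0.01827, h_3 = f(L/D)V²/2g = 0.08545 m
Series → Q common, losses add: H = Σh = 49.31 m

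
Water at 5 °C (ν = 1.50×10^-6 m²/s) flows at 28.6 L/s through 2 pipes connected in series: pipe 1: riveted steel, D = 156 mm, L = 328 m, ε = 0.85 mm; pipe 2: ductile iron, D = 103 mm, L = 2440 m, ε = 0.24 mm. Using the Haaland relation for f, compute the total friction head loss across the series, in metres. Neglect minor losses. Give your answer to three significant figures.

Pipe 1: V = 1.496 m/s, Re = 1.56×10^5, ε/D = 0.00545, f = 0.03176, h_1 = f(L/D)V²/2g = 7.620 m
Pipe 2: V = 3.432 m/s, Re = 2.36×10^5, ε/D = 0.00233, f = 0.02506, h_2 = f(L/D)V²/2g = 356.4 m
Series → Q common, losses add: H = Σh = 364.0 m

H ≈ 364 m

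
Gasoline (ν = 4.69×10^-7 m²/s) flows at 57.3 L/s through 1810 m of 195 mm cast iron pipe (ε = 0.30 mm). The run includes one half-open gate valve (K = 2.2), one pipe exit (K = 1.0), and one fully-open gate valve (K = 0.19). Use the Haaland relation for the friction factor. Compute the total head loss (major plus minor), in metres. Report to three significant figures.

V = 4Q/(πD²) = 1.919 m/s; V²/2g = 0.1876 m
Re = 7.98×10^5, ε/D = 0.00154 → f = 0.02216 (Haaland)
Major: h_f = f(L/D)·V²/2g = 0.02216·9282·0.1876 = 38.59 m
Minor: ΣK = 3.39; h_m = ΣK·V²/2g = 0.6361 m
Total H_L = 38.59 + 0.6361 = 39.22 m

H_L ≈ 39.2 m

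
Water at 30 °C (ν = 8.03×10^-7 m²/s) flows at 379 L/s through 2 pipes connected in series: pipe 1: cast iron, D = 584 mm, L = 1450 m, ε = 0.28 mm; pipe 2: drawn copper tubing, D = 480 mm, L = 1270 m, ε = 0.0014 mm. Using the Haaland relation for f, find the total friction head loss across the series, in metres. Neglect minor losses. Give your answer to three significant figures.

Pipe 1: V = 1.415 m/s, Re = 1.03×10^6, ε/D = 4.79×10^-4, f = 0.01702, h_1 = f(L/D)V²/2g = 4.311 m
Pipe 2: V = 2.094 m/s, Re = 1.25×10^6, ε/D = 2.92×10^-6, f = 0.01122, h_2 = f(L/D)V²/2g = 6.635 m
Series → Q common, losses add: H = Σh = 10.95 m

H ≈ 10.9 m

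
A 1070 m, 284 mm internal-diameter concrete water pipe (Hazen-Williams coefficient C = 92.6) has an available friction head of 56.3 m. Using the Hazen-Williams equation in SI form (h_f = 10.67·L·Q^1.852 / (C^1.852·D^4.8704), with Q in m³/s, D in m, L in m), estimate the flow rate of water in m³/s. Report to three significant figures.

Q ≈ 0.192 m³/s

Rearranging: Q = [h_f·C^1.852·D^4.8704 / (10.67·L)]^(1/1.852)
Q = [56.3·92.6^1.852·0.284^4.8704 / (10.67·1070)]^0.540 = 0.1920 m³/s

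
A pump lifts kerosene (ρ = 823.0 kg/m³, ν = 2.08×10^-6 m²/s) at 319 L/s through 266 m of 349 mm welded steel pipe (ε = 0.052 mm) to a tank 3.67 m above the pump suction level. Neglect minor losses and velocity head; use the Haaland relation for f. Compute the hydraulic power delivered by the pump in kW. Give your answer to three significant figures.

P_hyd ≈ 25.7 kW

V = 4Q/(πD²) = 3.335 m/s; Re = 5.60×10^5; ε/D = 1.49×10^-4; f = 0.01463
h_f = f(L/D)V²/2g = 6.322 m
Total head H = z + h_f = 3.67 + 6.322 = 9.992 m
P_hyd = ρgQH = 823.0·9.81·0.319·9.992 = 25.73 kW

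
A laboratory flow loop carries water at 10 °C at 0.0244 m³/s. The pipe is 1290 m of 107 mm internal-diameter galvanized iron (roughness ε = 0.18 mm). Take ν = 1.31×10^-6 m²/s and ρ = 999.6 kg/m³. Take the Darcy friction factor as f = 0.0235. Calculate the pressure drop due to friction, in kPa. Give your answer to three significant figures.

Δp ≈ 1040 kPa

V = 4Q/(πD²) = 4·0.0244/(π·0.107²) = 2.714 m/s
h_f = f(L/D)V²/(2g) = 0.02350·(1290/0.107)·2.714²/(2·9.81) = 106.3 m
Δp = ρg·h_f = 999.6·9.81·106.3 = 1043 kPa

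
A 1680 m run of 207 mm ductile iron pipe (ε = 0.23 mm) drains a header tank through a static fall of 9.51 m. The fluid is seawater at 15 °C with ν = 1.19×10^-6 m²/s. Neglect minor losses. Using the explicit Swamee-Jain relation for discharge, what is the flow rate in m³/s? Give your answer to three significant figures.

Q ≈ 0.0347 m³/s

Swamee-Jain (Type II): Q = -0.965·√(gD⁵h_f/L)·ln[ε/(3.7D) + √(3.17ν²L/(gD³h_f))]
√(gD⁵h_f/L) = √(9.81·0.207⁵·9.51/1680) = 0.004594
ε/(3.7D) = 3.00×10^-4; √(3.17ν²L/(gD³h_f)) = 9.55×10^-5
Q = -0.965·0.004594·ln(3.958×10^-4) = 0.03473 m³/s
Check: V = 1.03 m/s, Re = 1.80×10^5, f = 0.02176, h_f = 9.59 m ≈ 9.51 m ✓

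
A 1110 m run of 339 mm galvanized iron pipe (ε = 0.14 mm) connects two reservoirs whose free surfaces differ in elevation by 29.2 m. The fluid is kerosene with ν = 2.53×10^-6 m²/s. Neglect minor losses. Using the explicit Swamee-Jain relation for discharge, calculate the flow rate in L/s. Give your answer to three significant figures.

Swamee-Jain (Type II): Q = -0.965·√(gD⁵h_f/L)·ln[ε/(3.7D) + √(3.17ν²L/(gD³h_f))]
√(gD⁵h_f/L) = √(9.81·0.339⁵·29.2/1110) = 0.03399
ε/(3.7D) = 1.12×10^-4; √(3.17ν²L/(gD³h_f)) = 4.49×10^-5
Q = -0.965·0.03399·ln(1.565×10^-4) = 0.2874 m³/s
Check: V = 3.18 m/s, Re = 4.27×10^5, f = 0.01737, h_f = 29.4 m ≈ 29.2 m ✓

Q ≈ 287 L/s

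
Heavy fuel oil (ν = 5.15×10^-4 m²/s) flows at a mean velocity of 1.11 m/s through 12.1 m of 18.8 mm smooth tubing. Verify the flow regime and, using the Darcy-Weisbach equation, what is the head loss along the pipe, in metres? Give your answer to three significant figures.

Re = VD/ν = 1.11·0.01880/5.15×10^-4 = 40.5 → laminar (Re < 2300)
f = 64/Re = 1.579
h_f = f(L/D)V²/(2g) = 1.579·(12.1/0.01880)·1.11²/(2·9.81) = 63.84 m

h_f ≈ 63.8 m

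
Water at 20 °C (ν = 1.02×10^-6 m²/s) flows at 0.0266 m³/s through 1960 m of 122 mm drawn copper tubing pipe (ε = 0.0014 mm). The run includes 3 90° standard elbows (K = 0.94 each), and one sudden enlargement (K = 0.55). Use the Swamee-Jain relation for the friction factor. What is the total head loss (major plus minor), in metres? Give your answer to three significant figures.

V = 4Q/(πD²) = 2.275 m/s; V²/2g = 0.2639 m
Re = 2.72×10^5, ε/D = 1.15×10^-5 → f = 0.01477 (Swamee-Jain)
Major: h_f = f(L/D)·V²/2g = 0.01477·16066·0.2639 = 62.61 m
Minor: ΣK = 3.37; h_m = ΣK·V²/2g = 0.8894 m
Total H_L = 62.61 + 0.8894 = 63.50 m

H_L ≈ 63.5 m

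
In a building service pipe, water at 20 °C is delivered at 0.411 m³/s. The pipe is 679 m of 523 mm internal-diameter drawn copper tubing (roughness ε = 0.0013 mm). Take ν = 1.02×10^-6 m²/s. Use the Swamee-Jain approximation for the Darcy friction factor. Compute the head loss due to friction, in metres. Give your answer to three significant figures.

h_f ≈ 2.84 m

V = 4Q/(πD²) = 4·0.411/(π·0.523²) = 1.913 m/s
Re = VD/ν = 1.913·0.523/1.02×10^-6 = 9.81×10^5 → turbulent
ε/D = 0.0013/523 = 2.49×10^-6
Swamee-Jain: f = 0.01171
h_f = f(L/D)V²/(2g) = 0.01171·(679/0.523)·1.913²/(2·9.81) = 2.835 m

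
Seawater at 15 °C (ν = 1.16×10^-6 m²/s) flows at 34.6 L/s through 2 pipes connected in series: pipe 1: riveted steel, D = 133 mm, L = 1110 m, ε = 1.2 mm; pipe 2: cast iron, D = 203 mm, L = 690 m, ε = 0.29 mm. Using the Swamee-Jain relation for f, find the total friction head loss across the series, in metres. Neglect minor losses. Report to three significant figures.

H ≈ 102 m

Pipe 1: V = 2.490 m/s, Re = 2.86×10^5, ε/D = 0.00902, f = 0.03697, h_1 = f(L/D)V²/2g = 97.54 m
Pipe 2: V = 1.069 m/s, Re = 1.87×10^5, ε/D = 0.00143, f = 0.02281, h_2 = f(L/D)V²/2g = 4.517 m
Series → Q common, losses add: H = Σh = 102.1 m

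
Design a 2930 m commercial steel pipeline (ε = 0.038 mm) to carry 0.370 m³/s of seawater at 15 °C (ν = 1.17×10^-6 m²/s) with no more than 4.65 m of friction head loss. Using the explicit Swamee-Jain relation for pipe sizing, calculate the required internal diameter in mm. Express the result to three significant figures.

D ≈ 633 mm

Swamee-Jain (Type III): D = 0.66·[ε^1.25·(LQ²/(gh_f))^4.75 + ν·Q^9.4·(L/(gh_f))^5.2]^0.04
LQ²/(gh_f) = 8.793; L/(gh_f) = 64.23
Term 1 = ε^1.25·(…)^4.75 = 0.0911; Term 2 = ν·Q^9.4·(…)^5.2 = 0.257
D = 0.66·(0.0911 + 0.257)^0.04 = 0.6327 m = 633 mm
Check: V = 1.18 m/s, Re = 6.36×10^5, f = 0.01354, h_f = 4.43 m ≈ 4.65 m ✓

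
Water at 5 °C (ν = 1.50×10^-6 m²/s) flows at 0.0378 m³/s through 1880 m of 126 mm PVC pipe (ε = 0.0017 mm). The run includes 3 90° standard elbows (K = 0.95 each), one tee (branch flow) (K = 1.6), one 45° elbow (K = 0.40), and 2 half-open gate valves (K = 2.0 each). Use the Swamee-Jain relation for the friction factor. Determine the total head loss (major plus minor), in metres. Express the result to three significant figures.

H_L ≈ 109 m

V = 4Q/(πD²) = 3.032 m/s; V²/2g = 0.4684 m
Re = 2.55×10^5, ε/D = 1.35×10^-5 → f = 0.01497 (Swamee-Jain)
Major: h_f = f(L/D)·V²/2g = 0.01497·14921·0.4684 = 104.6 m
Minor: ΣK = 8.85; h_m = ΣK·V²/2g = 4.145 m
Total H_L = 104.6 + 4.145 = 108.8 m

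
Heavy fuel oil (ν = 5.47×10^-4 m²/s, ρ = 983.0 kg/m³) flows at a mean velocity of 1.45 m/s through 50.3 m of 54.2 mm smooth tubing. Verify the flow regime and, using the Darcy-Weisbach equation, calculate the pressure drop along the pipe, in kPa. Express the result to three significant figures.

Δp ≈ 427 kPa

Re = VD/ν = 1.45·0.05420/5.47×10^-4 = 144 → laminar (Re < 2300)
f = 64/Re = 0.4455
h_f = f(L/D)V²/(2g) = 0.4455·(50.3/0.05420)·1.45²/(2·9.81) = 44.30 m
Δp = ρg·h_f = 983.0·9.81·44.30 = 427.2 kPa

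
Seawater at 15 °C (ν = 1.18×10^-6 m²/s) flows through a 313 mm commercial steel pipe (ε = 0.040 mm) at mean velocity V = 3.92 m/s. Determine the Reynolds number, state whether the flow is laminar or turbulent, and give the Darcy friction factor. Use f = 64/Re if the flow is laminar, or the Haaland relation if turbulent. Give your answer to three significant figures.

Re = VD/ν = 3.920·0.313/1.18×10^-6 = 1.04×10^6
Re > 4000 → turbulent; ε/D = 1.28×10^-4
Haaland: f = 0.01368

Re ≈ 1.04×10^6; turbulent; f ≈ 0.0137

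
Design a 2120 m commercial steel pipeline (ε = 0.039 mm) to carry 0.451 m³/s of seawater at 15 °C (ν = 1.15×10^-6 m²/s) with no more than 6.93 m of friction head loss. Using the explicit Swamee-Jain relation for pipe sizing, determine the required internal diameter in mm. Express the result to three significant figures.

Swamee-Jain (Type III): D = 0.66·[ε^1.25·(LQ²/(gh_f))^4.75 + ν·Q^9.4·(L/(gh_f))^5.2]^0.04
LQ²/(gh_f) = 6.343; L/(gh_f) = 31.18
Term 1 = ε^1.25·(…)^4.75 = 0.0199; Term 2 = ν·Q^9.4·(…)^5.2 = 0.0379
D = 0.66·(0.0199 + 0.0379)^0.04 = 0.5889 m = 589 mm
Check: V = 1.66 m/s, Re = 8.48×10^5, f = 0.01320, h_f = 6.64 m ≈ 6.93 m ✓

D ≈ 589 mm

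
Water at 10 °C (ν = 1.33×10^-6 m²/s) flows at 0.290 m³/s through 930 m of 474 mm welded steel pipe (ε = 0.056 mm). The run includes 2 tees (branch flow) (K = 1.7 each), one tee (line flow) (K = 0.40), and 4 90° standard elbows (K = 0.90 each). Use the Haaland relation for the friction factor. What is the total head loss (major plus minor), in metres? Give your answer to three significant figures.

H_L ≈ 4.86 m

V = 4Q/(πD²) = 1.643 m/s; V²/2g = 0.1377 m
Re = 5.86×10^5, ε/D = 1.18×10^-4 → f = 0.01423 (Haaland)
Major: h_f = f(L/D)·V²/2g = 0.01423·1962·0.1377 = 3.843 m
Minor: ΣK = 7.40; h_m = ΣK·V²/2g = 1.019 m
Total H_L = 3.843 + 1.019 = 4.862 m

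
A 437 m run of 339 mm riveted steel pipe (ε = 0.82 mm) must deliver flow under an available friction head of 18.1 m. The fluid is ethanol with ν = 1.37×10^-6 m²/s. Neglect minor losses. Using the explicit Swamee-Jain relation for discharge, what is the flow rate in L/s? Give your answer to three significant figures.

Q ≈ 301 L/s

Swamee-Jain (Type II): Q = -0.965·√(gD⁵h_f/L)·ln[ε/(3.7D) + √(3.17ν²L/(gD³h_f))]
√(gD⁵h_f/L) = √(9.81·0.339⁵·18.1/437) = 0.04265
ε/(3.7D) = 6.54×10^-4; √(3.17ν²L/(gD³h_f)) = 1.94×10^-5
Q = -0.965·0.04265·ln(6.731×10^-4) = 0.3006 m³/s
Check: V = 3.33 m/s, Re = 8.24×10^5, f = 0.02493, h_f = 18.2 m ≈ 18.1 m ✓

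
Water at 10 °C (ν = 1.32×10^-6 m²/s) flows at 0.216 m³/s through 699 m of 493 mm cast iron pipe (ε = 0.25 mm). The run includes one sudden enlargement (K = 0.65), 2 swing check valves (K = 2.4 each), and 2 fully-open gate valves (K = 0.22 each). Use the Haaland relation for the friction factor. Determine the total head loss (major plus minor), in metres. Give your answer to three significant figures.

V = 4Q/(πD²) = 1.132 m/s; V²/2g = 0.06526 m
Re = 4.23×10^5, ε/D = 5.07×10^-4 → f = 0.01776 (Haaland)
Major: h_f = f(L/D)·V²/2g = 0.01776·1418·0.06526 = 1.643 m
Minor: ΣK = 5.89; h_m = ΣK·V²/2g = 0.3844 m
Total H_L = 1.643 + 0.3844 = 2.028 m

H_L ≈ 2.03 m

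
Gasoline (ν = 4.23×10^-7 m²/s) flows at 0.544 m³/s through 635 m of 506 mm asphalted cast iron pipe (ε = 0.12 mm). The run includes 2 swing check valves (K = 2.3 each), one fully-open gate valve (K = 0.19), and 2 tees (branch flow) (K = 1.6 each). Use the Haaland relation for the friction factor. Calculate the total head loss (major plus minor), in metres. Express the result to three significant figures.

H_L ≈ 9.77 m

V = 4Q/(πD²) = 2.705 m/s; V²/2g = 0.3730 m
Re = 3.24×10^6, ε/D = 2.37×10^-4 → f = 0.01449 (Haaland)
Major: h_f = f(L/D)·V²/2g = 0.01449·1255·0.3730 = 6.785 m
Minor: ΣK = 7.99; h_m = ΣK·V²/2g = 2.980 m
Total H_L = 6.785 + 2.980 = 9.765 m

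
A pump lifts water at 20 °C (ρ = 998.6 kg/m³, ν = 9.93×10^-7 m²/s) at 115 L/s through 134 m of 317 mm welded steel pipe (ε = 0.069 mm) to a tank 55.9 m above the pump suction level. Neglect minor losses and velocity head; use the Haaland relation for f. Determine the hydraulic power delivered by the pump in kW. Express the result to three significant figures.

P_hyd ≈ 63.8 kW

V = 4Q/(πD²) = 1.457 m/s; Re = 4.65×10^5; ε/D = 2.18×10^-4; f = 0.01554
h_f = f(L/D)V²/2g = 0.7110 m
Total head H = z + h_f = 55.9 + 0.7110 = 56.61 m
P_hyd = ρgQH = 998.6·9.81·0.115·56.61 = 63.78 kW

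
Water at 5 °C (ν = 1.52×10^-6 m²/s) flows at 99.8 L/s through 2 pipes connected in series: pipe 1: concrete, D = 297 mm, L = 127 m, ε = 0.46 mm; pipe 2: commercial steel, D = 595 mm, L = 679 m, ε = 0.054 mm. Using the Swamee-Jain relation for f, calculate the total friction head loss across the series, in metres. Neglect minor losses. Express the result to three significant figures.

Pipe 1: V = 1.441 m/s, Re = 2.81×10^5, ε/D = 0.00155, f = 0.02282, h_1 = f(L/D)V²/2g = 1.032 m
Pipe 2: V = 0.3589 m/s, Re = 1.41×10^5, ε/D = 9.08×10^-5, f = 0.01731, h_2 = f(L/D)V²/2g = 0.1297 m
Series → Q common, losses add: H = Σh = 1.162 m

H ≈ 1.16 m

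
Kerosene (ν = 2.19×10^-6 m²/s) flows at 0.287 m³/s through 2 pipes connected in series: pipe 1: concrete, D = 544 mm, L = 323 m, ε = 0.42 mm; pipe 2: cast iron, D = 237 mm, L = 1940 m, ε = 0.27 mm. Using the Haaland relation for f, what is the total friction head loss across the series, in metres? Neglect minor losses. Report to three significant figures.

H ≈ 366 m

Pipe 1: V = 1.235 m/s, Re = 3.07×10^5, ε/D = 7.72×10^-4, f = 0.01948, h_1 = f(L/D)V²/2g = 0.8989 m
Pipe 2: V = 6.506 m/s, Re = 7.04×10^5, ε/D = 0.00114, f = 0.02066, h_2 = f(L/D)V²/2g = 364.8 m
Series → Q common, losses add: H = Σh = 365.7 m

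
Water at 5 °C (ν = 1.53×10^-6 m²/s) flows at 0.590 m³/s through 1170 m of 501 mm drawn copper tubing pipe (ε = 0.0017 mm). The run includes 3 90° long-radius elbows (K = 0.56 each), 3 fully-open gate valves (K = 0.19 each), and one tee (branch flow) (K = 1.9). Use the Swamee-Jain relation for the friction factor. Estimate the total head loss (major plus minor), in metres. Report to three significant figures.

V = 4Q/(πD²) = 2.993 m/s; V²/2g = 0.4565 m
Re = 9.80×10^5, ε/D = 3.39×10^-6 → f = 0.01173 (Swamee-Jain)
Major: h_f = f(L/D)·V²/2g = 0.01173·2335·0.4565 = 12.51 m
Minor: ΣK = 4.15; h_m = ΣK·V²/2g = 1.895 m
Total H_L = 12.51 + 1.895 = 14.40 m

H_L ≈ 14.4 m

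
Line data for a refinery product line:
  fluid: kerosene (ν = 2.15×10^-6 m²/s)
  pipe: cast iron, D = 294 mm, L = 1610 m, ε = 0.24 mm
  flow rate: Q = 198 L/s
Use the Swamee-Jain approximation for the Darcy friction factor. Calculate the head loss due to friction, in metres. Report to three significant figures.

h_f ≈ 46.7 m

V = 4Q/(πD²) = 4·0.198/(π·0.294²) = 2.917 m/s
Re = VD/ν = 2.917·0.294/2.15×10^-6 = 3.99×10^5 → turbulent
ε/D = 0.24/294 = 8.16×10^-4
Swamee-Jain: f = 0.01968
h_f = f(L/D)V²/(2g) = 0.01968·(1610/0.294)·2.917²/(2·9.81) = 46.73 m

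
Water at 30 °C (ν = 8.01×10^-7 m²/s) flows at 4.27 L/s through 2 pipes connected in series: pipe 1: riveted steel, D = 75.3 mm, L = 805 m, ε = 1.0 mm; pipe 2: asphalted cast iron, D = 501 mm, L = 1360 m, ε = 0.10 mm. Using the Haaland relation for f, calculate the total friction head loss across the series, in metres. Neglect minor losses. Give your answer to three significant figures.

H ≈ 21.3 m

Pipe 1: V = 0.9588 m/s, Re = 9.01×10^4, ε/D = 0.0133, f = 0.04243, h_1 = f(L/D)V²/2g = 21.26 m
Pipe 2: V = 0.02166 m/s, Re = 1.35×10^4, ε/D = 2.00×10^-4, f = 0.02873, h_2 = f(L/D)V²/2g = 0.001865 m
Series → Q common, losses add: H = Σh = 21.26 m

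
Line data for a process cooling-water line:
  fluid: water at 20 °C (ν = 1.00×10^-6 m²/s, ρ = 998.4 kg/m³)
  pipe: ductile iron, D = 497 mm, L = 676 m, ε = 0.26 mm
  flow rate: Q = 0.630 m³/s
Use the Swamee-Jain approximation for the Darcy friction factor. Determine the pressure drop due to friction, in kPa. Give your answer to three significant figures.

Δp ≈ 124 kPa

V = 4Q/(πD²) = 4·0.630/(π·0.497²) = 3.247 m/s
Re = VD/ν = 3.247·0.497/1.00×10^-6 = 1.61×10^6 → turbulent
ε/D = 0.26/497 = 5.23×10^-4
Swamee-Jain: f = 0.01726
h_f = f(L/D)V²/(2g) = 0.01726·(676/0.497)·3.247²/(2·9.81) = 12.62 m
Δp = ρg·h_f = 998.4·9.81·12.62 = 123.6 kPa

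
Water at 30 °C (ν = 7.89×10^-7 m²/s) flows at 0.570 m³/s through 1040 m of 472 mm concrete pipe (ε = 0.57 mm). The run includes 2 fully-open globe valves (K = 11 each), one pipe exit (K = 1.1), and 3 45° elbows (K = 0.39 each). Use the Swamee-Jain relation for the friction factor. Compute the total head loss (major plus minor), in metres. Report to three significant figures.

H_L ≈ 37.9 m

V = 4Q/(πD²) = 3.258 m/s; V²/2g = 0.5409 m
Re = 1.95×10^6, ε/D = 0.00121 → f = 0.02076 (Swamee-Jain)
Major: h_f = f(L/D)·V²/2g = 0.02076·2203·0.5409 = 24.75 m
Minor: ΣK = 24.3; h_m = ΣK·V²/2g = 13.13 m
Total H_L = 24.75 + 13.13 = 37.87 m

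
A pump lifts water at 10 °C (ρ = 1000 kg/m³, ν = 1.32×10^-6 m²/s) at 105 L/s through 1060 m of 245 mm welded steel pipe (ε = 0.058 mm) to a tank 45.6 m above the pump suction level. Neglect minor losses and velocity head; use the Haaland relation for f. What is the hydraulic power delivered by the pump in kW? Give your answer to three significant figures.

P_hyd ≈ 64.8 kW

V = 4Q/(πD²) = 2.227 m/s; Re = 4.13×10^5; ε/D = 2.37×10^-4; f = 0.01586
h_f = f(L/D)V²/2g = 17.35 m
Total head H = z + h_f = 45.6 + 17.35 = 62.95 m
P_hyd = ρgQH = 1000·9.81·0.105·62.95 = 64.84 kW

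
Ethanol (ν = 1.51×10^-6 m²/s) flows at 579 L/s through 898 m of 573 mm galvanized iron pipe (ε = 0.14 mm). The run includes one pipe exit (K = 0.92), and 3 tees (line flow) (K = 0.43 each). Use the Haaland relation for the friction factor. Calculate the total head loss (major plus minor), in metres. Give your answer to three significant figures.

V = 4Q/(πD²) = 2.245 m/s; V²/2g = 0.2570 m
Re = 8.52×10^5, ε/D = 2.44×10^-4 → f = 0.01518 (Haaland)
Major: h_f = f(L/D)·V²/2g = 0.01518·1567·0.2570 = 6.114 m
Minor: ΣK = 2.21; h_m = ΣK·V²/2g = 0.5679 m
Total H_L = 6.114 + 0.5679 = 6.682 m

H_L ≈ 6.68 m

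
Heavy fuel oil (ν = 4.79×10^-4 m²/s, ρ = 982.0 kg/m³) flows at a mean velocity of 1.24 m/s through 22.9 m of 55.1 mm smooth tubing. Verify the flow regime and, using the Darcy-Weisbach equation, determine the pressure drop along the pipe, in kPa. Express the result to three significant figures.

Δp ≈ 141 kPa

Re = VD/ν = 1.24·0.05510/4.79×10^-4 = 143 → laminar (Re < 2300)
f = 64/Re = 0.4487
h_f = f(L/D)V²/(2g) = 0.4487·(22.9/0.05510)·1.24²/(2·9.81) = 14.61 m
Δp = ρg·h_f = 982.0·9.81·14.61 = 140.8 kPa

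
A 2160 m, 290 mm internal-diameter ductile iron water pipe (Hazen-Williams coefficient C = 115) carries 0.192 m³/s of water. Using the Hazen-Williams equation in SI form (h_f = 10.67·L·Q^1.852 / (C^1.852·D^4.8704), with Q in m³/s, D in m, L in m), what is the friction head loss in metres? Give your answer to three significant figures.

h_f = 10.67·2160·0.192^1.852 / (115^1.852·0.290^4.8704) = 68.74 m

h_f ≈ 68.7 m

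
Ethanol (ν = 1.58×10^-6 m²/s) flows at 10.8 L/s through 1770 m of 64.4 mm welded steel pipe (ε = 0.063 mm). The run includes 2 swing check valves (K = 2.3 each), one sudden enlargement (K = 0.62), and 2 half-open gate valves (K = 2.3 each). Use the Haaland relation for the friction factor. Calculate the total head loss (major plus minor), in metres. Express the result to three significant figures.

H_L ≈ 334 m

V = 4Q/(πD²) = 3.316 m/s; V²/2g = 0.5603 m
Re = 1.35×10^5, ε/D = 9.78×10^-4 → f = 0.02136 (Haaland)
Major: h_f = f(L/D)·V²/2g = 0.02136·27484·0.5603 = 328.9 m
Minor: ΣK = 9.82; h_m = ΣK·V²/2g = 5.502 m
Total H_L = 328.9 + 5.502 = 334.4 m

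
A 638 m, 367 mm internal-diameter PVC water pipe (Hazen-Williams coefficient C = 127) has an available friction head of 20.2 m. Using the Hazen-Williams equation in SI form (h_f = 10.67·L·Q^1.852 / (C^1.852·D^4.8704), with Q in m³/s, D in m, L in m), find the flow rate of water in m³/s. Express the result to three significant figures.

Rearranging: Q = [h_f·C^1.852·D^4.8704 / (10.67·L)]^(1/1.852)
Q = [20.2·127^1.852·0.367^4.8704 / (10.67·638)]^0.540 = 0.3928 m³/s

Q ≈ 0.393 m³/s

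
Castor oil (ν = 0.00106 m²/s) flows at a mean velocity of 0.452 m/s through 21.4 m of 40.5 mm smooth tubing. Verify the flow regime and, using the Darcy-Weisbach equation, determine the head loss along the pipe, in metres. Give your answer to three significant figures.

Re = VD/ν = 0.452·0.04050/0.00106 = 17.3 → laminar (Re < 2300)
f = 64/Re = 3.706
h_f = f(L/D)V²/(2g) = 3.706·(21.4/0.04050)·0.452²/(2·9.81) = 20.39 m

h_f ≈ 20.4 m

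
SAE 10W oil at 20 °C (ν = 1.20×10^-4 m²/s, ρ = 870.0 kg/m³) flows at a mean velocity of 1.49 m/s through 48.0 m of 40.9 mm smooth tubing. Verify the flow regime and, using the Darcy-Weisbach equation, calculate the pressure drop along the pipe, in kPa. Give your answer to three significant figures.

Δp ≈ 143 kPa

Re = VD/ν = 1.49·0.04090/1.20×10^-4 = 508 → laminar (Re < 2300)
f = 64/Re = 0.1260
h_f = f(L/D)V²/(2g) = 0.1260·(48.0/0.04090)·1.49²/(2·9.81) = 16.74 m
Δp = ρg·h_f = 870.0·9.81·16.74 = 142.8 kPa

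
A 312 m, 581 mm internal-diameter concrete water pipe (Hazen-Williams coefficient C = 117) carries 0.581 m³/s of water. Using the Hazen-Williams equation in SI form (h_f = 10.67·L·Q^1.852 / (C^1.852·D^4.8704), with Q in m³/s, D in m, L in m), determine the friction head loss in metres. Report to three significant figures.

h_f = 10.67·312·0.581^1.852 / (117^1.852·0.581^4.8704) = 2.534 m

h_f ≈ 2.53 m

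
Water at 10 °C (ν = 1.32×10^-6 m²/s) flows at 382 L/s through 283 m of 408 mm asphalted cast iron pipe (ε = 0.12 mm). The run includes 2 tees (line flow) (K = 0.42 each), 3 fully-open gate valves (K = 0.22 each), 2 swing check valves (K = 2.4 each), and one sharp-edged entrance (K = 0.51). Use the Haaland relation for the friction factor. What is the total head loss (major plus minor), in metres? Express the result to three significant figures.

H_L ≈ 7.67 m

V = 4Q/(πD²) = 2.922 m/s; V²/2g = 0.4351 m
Re = 9.03×10^5, ε/D = 2.94×10^-4 → f = 0.01561 (Haaland)
Major: h_f = f(L/D)·V²/2g = 0.01561·693.6·0.4351 = 4.712 m
Minor: ΣK = 6.81; h_m = ΣK·V²/2g = 2.963 m
Total H_L = 4.712 + 2.963 = 7.675 m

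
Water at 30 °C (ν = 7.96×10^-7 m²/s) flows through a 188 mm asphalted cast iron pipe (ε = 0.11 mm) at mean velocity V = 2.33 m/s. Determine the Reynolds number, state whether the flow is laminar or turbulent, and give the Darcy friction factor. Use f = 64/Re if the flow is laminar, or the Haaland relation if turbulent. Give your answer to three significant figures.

Re = VD/ν = 2.330·0.188/7.96×10^-7 = 5.50×10^5
Re > 4000 → turbulent; ε/D = 5.85×10^-4
Haaland: f = 0.01803

Re ≈ 5.50×10^5; turbulent; f ≈ 0.0180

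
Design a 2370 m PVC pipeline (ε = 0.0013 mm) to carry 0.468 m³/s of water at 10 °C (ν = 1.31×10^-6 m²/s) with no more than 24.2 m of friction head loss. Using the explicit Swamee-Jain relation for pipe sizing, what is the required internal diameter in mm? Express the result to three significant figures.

Swamee-Jain (Type III): D = 0.66·[ε^1.25·(LQ²/(gh_f))^4.75 + ν·Q^9.4·(L/(gh_f))^5.2]^0.04
LQ²/(gh_f) = 2.187; L/(gh_f) = 9.983
Term 1 = ε^1.25·(…)^4.75 = 1.80×10^-6; Term 2 = ν·Q^9.4·(…)^5.2 = 1.64×10^-4
D = 0.66·(1.80×10^-6 + 1.64×10^-4)^0.04 = 0.4659 m = 466 mm
Check: V = 2.75 m/s, Re = 9.76×10^5, f = 0.01172, h_f = 22.9 m ≈ 24.2 m ✓

D ≈ 466 mm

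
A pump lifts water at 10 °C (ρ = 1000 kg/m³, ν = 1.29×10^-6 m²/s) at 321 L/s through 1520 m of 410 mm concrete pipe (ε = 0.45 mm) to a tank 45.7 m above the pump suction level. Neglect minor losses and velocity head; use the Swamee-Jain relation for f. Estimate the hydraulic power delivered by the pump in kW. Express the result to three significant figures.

V = 4Q/(πD²) = 2.431 m/s; Re = 7.73×10^5; ε/D = 0.00110; f = 0.02055
h_f = f(L/D)V²/2g = 22.96 m
Total head H = z + h_f = 45.7 + 22.96 = 68.66 m
P_hyd = ρgQH = 1000·9.81·0.321·68.66 = 216.2 kW

P_hyd ≈ 216 kW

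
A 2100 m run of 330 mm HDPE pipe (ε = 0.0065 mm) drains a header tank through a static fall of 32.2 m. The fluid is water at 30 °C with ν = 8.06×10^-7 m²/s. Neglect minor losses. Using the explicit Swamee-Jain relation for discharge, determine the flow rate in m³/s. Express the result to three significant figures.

Q ≈ 0.248 m³/s

Swamee-Jain (Type II): Q = -0.965·√(gD⁵h_f/L)·ln[ε/(3.7D) + √(3.17ν²L/(gD³h_f))]
√(gD⁵h_f/L) = √(9.81·0.330⁵·32.2/2100) = 0.02426
ε/(3.7D) = 5.32×10^-6; √(3.17ν²L/(gD³h_f)) = 1.95×10^-5
Q = -0.965·0.02426·ln(2.484×10^-5) = 0.2483 m³/s
Check: V = 2.90 m/s, Re = 1.19×10^6, f = 0.01179, h_f = 32.2 m ≈ 32.2 m ✓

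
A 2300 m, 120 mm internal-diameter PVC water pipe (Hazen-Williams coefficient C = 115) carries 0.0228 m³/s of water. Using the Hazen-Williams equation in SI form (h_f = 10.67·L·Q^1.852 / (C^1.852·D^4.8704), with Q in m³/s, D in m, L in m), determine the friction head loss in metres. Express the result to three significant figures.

h_f ≈ 104 m

h_f = 10.67·2300·0.0228^1.852 / (115^1.852·0.120^4.8704) = 104.0 m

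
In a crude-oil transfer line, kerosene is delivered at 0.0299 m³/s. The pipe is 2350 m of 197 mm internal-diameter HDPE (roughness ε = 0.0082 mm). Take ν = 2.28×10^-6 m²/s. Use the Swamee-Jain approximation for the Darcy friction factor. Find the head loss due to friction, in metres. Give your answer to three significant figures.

V = 4Q/(πD²) = 4·0.0299/(π·0.197²) = 0.9810 m/s
Re = VD/ν = 0.9810·0.197/2.28×10^-6 = 8.48×10^4 → turbulent
ε/D = 0.0082/197 = 4.16×10^-5
Swamee-Jain: f = 0.01873
h_f = f(L/D)V²/(2g) = 0.01873·(2350/0.197)·0.9810²/(2·9.81) = 10.96 m

h_f ≈ 11.0 m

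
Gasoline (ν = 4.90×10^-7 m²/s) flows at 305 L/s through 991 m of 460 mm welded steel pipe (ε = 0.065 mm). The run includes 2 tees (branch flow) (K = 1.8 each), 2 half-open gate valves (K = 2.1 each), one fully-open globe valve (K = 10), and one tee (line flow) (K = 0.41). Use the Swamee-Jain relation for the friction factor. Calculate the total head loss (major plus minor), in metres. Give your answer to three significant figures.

H_L ≈ 8.17 m

V = 4Q/(πD²) = 1.835 m/s; V²/2g = 0.1717 m
Re = 1.72×10^6, ε/D = 1.41×10^-4 → f = 0.01363 (Swamee-Jain)
Major: h_f = f(L/D)·V²/2g = 0.01363·2154·0.1717 = 5.042 m
Minor: ΣK = 18.2; h_m = ΣK·V²/2g = 3.126 m
Total H_L = 5.042 + 3.126 = 8.168 m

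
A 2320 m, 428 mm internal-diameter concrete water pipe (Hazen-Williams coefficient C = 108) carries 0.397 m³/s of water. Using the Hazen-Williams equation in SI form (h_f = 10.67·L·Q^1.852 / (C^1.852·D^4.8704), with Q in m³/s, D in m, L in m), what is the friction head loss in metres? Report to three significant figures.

h_f = 10.67·2320·0.397^1.852 / (108^1.852·0.428^4.8704) = 47.83 m

h_f ≈ 47.8 m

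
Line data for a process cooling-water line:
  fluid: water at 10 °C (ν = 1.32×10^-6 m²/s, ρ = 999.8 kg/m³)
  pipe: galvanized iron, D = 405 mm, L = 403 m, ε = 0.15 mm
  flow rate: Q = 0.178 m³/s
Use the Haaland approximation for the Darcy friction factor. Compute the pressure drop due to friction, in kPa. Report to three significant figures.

Δp ≈ 16.0 kPa

V = 4Q/(πD²) = 4·0.178/(π·0.405²) = 1.382 m/s
Re = VD/ν = 1.382·0.405/1.32×10^-6 = 4.24×10^5 → turbulent
ε/D = 0.15/405 = 3.70×10^-4
Haaland: f = 0.01686
h_f = f(L/D)V²/(2g) = 0.01686·(403/0.405)·1.382²/(2·9.81) = 1.632 m
Δp = ρg·h_f = 999.8·9.81·1.632 = 16.01 kPa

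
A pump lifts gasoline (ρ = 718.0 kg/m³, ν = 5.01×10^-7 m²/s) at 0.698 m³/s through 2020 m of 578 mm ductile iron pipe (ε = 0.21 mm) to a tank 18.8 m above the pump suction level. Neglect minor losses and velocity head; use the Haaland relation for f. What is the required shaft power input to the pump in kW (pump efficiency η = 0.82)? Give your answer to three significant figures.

P_shaft ≈ 232 kW

V = 4Q/(πD²) = 2.660 m/s; Re = 3.07×10^6; ε/D = 3.63×10^-4; f = 0.01578
h_f = f(L/D)V²/2g = 19.89 m
Total head H = z + h_f = 18.8 + 19.89 = 38.69 m
P_hyd = ρgQH = 718.0·9.81·0.698·38.69 = 190.2 kW
P_shaft = P_hyd/η = 190.2/0.82 = 232.0 kW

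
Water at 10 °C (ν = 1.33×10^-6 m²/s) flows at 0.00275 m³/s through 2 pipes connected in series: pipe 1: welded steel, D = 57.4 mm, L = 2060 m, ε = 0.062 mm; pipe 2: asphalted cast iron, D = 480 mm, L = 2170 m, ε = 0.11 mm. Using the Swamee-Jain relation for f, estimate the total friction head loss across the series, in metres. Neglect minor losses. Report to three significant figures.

H ≈ 51.0 m

Pipe 1: V = 1.063 m/s, Re = 4.59×10^4, ε/D = 0.00108, f = 0.02469, h_1 = f(L/D)V²/2g = 51.02 m
Pipe 2: V = 0.01520 m/s, Re = 5480, ε/D = 2.29×10^-4, f = 0.03711, h_2 = f(L/D)V²/2g = 0.001975 m
Series → Q common, losses add: H = Σh = 51.02 m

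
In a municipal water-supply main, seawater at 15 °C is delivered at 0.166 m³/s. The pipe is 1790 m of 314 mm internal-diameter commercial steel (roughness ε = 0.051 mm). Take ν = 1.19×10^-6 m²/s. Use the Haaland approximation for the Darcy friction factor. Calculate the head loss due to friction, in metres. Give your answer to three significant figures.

h_f ≈ 19.7 m

V = 4Q/(πD²) = 4·0.166/(π·0.314²) = 2.144 m/s
Re = VD/ν = 2.144·0.314/1.19×10^-6 = 5.66×10^5 → turbulent
ε/D = 0.051/314 = 1.62×10^-4
Haaland: f = 0.01476
h_f = f(L/D)V²/(2g) = 0.01476·(1790/0.314)·2.144²/(2·9.81) = 19.71 m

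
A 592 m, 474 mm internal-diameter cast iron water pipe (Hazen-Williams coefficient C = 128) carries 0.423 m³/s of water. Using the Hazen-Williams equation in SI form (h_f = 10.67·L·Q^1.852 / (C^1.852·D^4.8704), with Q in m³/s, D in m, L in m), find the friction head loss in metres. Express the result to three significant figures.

h_f ≈ 6.10 m

h_f = 10.67·592·0.423^1.852 / (128^1.852·0.474^4.8704) = 6.095 m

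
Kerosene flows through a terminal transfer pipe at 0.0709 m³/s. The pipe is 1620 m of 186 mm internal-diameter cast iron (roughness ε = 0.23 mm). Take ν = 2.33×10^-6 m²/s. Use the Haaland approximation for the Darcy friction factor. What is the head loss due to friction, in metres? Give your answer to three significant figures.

h_f ≈ 65.8 m

V = 4Q/(πD²) = 4·0.0709/(π·0.186²) = 2.609 m/s
Re = VD/ν = 2.609·0.186/2.33×10^-6 = 2.08×10^5 → turbulent
ε/D = 0.23/186 = 0.00124
Haaland: f = 0.02177
h_f = f(L/D)V²/(2g) = 0.02177·(1620/0.186)·2.609²/(2·9.81) = 65.80 m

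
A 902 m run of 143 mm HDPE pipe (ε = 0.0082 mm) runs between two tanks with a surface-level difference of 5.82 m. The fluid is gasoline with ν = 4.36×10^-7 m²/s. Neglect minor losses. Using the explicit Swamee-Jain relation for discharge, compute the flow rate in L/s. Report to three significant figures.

Swamee-Jain (Type II): Q = -0.965·√(gD⁵h_f/L)·ln[ε/(3.7D) + √(3.17ν²L/(gD³h_f))]
√(gD⁵h_f/L) = √(9.81·0.143⁵·5.82/902) = 0.001946
ε/(3.7D) = 1.55×10^-5; √(3.17ν²L/(gD³h_f)) = 5.71×10^-5
Q = -0.965·0.001946·ln(7.256×10^-5) = 0.01789 m³/s
Check: V = 1.11 m/s, Re = 3.65×10^5, f = 0.01457, h_f = 5.81 m ≈ 5.82 m ✓

Q ≈ 17.9 L/s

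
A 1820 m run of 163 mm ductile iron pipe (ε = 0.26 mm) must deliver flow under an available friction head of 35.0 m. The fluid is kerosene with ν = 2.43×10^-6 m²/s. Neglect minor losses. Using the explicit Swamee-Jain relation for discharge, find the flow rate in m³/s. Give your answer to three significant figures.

Swamee-Jain (Type II): Q = -0.965·√(gD⁵h_f/L)·ln[ε/(3.7D) + √(3.17ν²L/(gD³h_f))]
√(gD⁵h_f/L) = √(9.81·0.163⁵·35.0/1820) = 0.004659
ε/(3.7D) = 4.31×10^-4; √(3.17ν²L/(gD³h_f)) = 1.51×10^-4
Q = -0.965·0.004659·ln(5.825×10^-4) = 0.03349 m³/s
Check: V = 1.60 m/s, Re = 1.08×10^5, f = 0.02409, h_f = 35.3 m ≈ 35.0 m ✓

Q ≈ 0.0335 m³/s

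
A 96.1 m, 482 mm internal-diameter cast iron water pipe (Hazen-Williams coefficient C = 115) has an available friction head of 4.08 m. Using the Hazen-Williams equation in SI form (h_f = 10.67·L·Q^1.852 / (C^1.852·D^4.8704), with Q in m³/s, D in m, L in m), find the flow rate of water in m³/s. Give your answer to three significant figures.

Rearranging: Q = [h_f·C^1.852·D^4.8704 / (10.67·L)]^(1/1.852)
Q = [4.08·115^1.852·0.482^4.8704 / (10.67·96.1)]^0.540 = 0.8534 m³/s

Q ≈ 0.853 m³/s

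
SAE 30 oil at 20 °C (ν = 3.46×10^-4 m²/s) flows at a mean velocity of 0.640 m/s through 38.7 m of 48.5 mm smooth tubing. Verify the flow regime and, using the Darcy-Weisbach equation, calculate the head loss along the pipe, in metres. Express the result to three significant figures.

h_f ≈ 11.9 m

Re = VD/ν = 0.640·0.04850/3.46×10^-4 = 89.7 → laminar (Re < 2300)
f = 64/Re = 0.7134
h_f = f(L/D)V²/(2g) = 0.7134·(38.7/0.04850)·0.640²/(2·9.81) = 11.88 m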